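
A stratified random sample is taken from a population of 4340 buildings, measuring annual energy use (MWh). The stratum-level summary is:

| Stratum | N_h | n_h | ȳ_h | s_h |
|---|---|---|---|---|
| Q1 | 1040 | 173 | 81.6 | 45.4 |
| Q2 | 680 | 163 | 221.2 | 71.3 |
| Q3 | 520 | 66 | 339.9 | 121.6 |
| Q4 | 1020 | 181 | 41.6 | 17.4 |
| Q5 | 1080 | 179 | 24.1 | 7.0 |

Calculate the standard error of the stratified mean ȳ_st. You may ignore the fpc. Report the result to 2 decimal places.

V̂(ȳ_st) = Σ W_h² s_h²/n_h, with W_h = N_h/N and N = 4340:
  stratum Q1: (1040/4340)²·45.4²/173 = 0.684152
  stratum Q2: (680/4340)²·71.3²/163 = 0.765649
  stratum Q3: (520/4340)²·121.6²/66 = 3.21625
  stratum Q4: (1020/4340)²·17.4²/181 = 0.0923934
  stratum Q5: (1080/4340)²·7.0²/179 = 0.0169516
V̂(ȳ_st) = 4.7754
SE(ȳ_st) = √4.7754 = 2.18527

SE(ȳ_st) ≈ 2.19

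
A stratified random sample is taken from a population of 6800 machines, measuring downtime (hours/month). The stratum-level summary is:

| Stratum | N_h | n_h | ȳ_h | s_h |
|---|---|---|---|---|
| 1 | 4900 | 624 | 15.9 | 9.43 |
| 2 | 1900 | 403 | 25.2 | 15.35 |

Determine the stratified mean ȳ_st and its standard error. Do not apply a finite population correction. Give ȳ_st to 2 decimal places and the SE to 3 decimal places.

ȳ_st ≈ 18.50, SE ≈ 0.346

ȳ_st = Σ W_h ȳ_h = (4900·15.9 + 1900·25.2)/6800 = 18.49853
V̂(ȳ_st) = Σ W_h² s_h²/n_h, with W_h = N_h/N and N = 6800:
  stratum 1: (4900/6800)²·9.43²/624 = 0.0739968
  stratum 2: (1900/6800)²·15.35²/403 = 0.0456458
V̂(ȳ_st) = 0.119643
SE(ȳ_st) = √0.119643 = 0.345894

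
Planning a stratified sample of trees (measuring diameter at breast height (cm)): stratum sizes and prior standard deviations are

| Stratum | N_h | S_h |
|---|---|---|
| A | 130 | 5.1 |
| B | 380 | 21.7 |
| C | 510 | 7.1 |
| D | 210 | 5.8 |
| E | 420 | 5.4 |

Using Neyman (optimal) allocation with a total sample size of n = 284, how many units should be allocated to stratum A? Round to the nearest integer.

Neyman allocation: n_h = n · N_h S_h / Σ N_i S_i, with n = 284.
  stratum A: N_h·S_h = 130·5.1 = 663.00
  stratum B: N_h·S_h = 380·21.7 = 8246.00
  stratum C: N_h·S_h = 510·7.1 = 3621.00
  stratum D: N_h·S_h = 210·5.8 = 1218.00
  stratum E: N_h·S_h = 420·5.4 = 2268.00
Σ N_h S_h = 16016.00
n for stratum A = 284·663.00/16016.00 = 11.756 → 12

12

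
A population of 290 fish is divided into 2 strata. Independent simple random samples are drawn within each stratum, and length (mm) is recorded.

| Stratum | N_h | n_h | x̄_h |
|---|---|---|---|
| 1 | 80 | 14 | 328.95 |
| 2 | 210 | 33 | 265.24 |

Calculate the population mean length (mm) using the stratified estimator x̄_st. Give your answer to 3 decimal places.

N = Σ N_h = 290. Stratum weights W_h = N_h/N.
x̄_st = (80·328.95 + 210·265.24) / 290 = 282.81517

x̄_st ≈ 282.815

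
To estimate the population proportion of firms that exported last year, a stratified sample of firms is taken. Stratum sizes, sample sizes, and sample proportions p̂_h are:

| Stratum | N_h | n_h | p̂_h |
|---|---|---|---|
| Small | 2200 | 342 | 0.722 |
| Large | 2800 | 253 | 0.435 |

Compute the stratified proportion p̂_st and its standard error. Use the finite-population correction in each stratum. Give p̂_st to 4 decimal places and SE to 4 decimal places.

p̂_st ≈ 0.5613, SE ≈ 0.0194

N = 5000; stratum weights W_h = N_h/N.
p̂_st = Σ W_h p̂_h = (2200·0.722 + 2800·0.435)/5000 = 0.56128
V̂(p̂_st) = Σ W_h² (1 − n_h/N_h) p̂_h(1−p̂_h)/(n_h−1):
  stratum Small: (2200/5000)²·(1 − 342/2200)·0.722·0.278/341 = 9.62401e-05
  stratum Large: (2800/5000)²·(1 − 253/2800)·0.435·0.565/252 = 0.000278217
V̂(p̂_st) = 0.000374457; SE = √V̂ = 0.0193509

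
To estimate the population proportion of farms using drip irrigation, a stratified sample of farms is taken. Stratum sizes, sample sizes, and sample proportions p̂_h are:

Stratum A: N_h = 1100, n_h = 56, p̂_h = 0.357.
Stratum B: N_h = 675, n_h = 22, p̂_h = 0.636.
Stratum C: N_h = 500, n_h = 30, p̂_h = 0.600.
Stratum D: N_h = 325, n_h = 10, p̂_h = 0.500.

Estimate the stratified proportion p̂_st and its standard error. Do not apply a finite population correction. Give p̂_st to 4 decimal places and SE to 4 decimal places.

N = 2600; stratum weights W_h = N_h/N.
p̂_st = Σ W_h p̂_h = (1100·0.357 + 675·0.636 + 500·0.600 + 325·0.500)/2600 = 0.49404
V̂(p̂_st) = Σ W_h² p̂_h(1−p̂_h)/(n_h−1):
  stratum A: (1100/2600)²·0.357·0.643/55 = 0.000747059
  stratum B: (675/2600)²·0.636·0.364/21 = 0.000743019
  stratum C: (500/2600)²·0.600·0.400/29 = 0.00030606
  stratum D: (325/2600)²·0.500·0.500/9 = 0.000434028
V̂(p̂_st) = 0.00223017; SE = √V̂ = 0.0472246

p̂_st ≈ 0.4940, SE ≈ 0.0472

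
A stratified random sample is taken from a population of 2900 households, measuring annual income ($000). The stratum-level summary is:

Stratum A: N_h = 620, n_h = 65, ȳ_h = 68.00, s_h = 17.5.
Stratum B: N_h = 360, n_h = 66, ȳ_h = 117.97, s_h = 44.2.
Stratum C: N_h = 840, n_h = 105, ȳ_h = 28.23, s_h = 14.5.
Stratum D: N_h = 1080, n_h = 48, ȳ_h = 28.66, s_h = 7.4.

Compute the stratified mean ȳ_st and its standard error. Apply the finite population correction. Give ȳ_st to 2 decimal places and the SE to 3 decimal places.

ȳ_st = Σ W_h ȳ_h = (620·68.00 + 360·117.97 + 840·28.23 + 1080·28.66)/2900 = 48.03283
V̂(ȳ_st) = Σ W_h² (1 − n_h/N_h) s_h²/n_h, with W_h = N_h/N and N = 2900:
  stratum A: (620/2900)²·(1 − 65/620)·17.5²/65 = 0.192775
  stratum B: (360/2900)²·(1 − 66/360)·44.2²/66 = 0.372524
  stratum C: (840/2900)²·(1 − 105/840)·14.5²/105 = 0.147
  stratum D: (1080/2900)²·(1 − 48/1080)·7.4²/48 = 0.151192
V̂(ȳ_st) = 0.863492
SE(ȳ_st) = √0.863492 = 0.929243

ȳ_st ≈ 48.03, SE ≈ 0.929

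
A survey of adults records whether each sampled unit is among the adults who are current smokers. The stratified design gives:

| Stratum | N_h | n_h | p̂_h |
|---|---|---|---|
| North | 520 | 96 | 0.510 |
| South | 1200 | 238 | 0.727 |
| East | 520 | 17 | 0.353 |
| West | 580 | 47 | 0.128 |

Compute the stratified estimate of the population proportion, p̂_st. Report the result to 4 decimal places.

N = 2820; stratum weights W_h = N_h/N.
p̂_st = Σ W_h p̂_h = (520·0.510 + 1200·0.727 + 520·0.353 + 580·0.128)/2820 = 0.49482

p̂_st ≈ 0.4948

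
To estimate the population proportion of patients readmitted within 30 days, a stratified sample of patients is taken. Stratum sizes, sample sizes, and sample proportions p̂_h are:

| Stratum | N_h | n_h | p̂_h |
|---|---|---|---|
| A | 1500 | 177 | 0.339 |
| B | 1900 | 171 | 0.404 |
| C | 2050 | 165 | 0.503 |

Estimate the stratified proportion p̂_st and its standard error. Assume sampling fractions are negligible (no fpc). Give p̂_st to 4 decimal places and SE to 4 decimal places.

p̂_st ≈ 0.4233, SE ≈ 0.0220

N = 5450; stratum weights W_h = N_h/N.
p̂_st = Σ W_h p̂_h = (1500·0.339 + 1900·0.404 + 2050·0.503)/5450 = 0.42335
V̂(p̂_st) = Σ W_h² p̂_h(1−p̂_h)/(n_h−1):
  stratum A: (1500/5450)²·0.339·0.661/176 = 9.64446e-05
  stratum B: (1900/5450)²·0.404·0.596/170 = 0.000172144
  stratum C: (2050/5450)²·0.503·0.497/164 = 0.000215673
V̂(p̂_st) = 0.000484262; SE = √V̂ = 0.0220059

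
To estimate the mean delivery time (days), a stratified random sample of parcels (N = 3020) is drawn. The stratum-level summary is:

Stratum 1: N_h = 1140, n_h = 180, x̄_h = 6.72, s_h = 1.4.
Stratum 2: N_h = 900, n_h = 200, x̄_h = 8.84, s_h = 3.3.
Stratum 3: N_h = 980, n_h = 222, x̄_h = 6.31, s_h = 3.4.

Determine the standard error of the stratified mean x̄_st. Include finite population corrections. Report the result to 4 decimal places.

V̂(x̄_st) = Σ W_h² (1 − n_h/N_h) s_h²/n_h, with W_h = N_h/N and N = 3020:
  stratum 1: (1140/3020)²·(1 − 180/1140)·1.4²/180 = 0.00130661
  stratum 2: (900/3020)²·(1 − 200/900)·3.3²/200 = 0.00376118
  stratum 3: (980/3020)²·(1 − 222/980)·3.4²/222 = 0.00424118
V̂(x̄_st) = 0.00930897
SE(x̄_st) = √0.00930897 = 0.096483

SE(x̄_st) ≈ 0.0965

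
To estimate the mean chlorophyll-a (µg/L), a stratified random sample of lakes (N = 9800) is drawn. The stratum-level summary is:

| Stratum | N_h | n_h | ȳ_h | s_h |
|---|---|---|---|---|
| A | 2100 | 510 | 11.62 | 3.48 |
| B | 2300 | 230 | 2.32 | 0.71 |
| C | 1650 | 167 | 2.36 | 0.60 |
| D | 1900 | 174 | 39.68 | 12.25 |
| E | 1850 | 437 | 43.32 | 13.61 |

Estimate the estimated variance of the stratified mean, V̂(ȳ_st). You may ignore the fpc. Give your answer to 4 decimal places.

V̂(ȳ_st) = Σ W_h² s_h²/n_h, with W_h = N_h/N and N = 9800:
  stratum A: (2100/9800)²·3.48²/510 = 0.00109037
  stratum B: (2300/9800)²·0.71²/230 = 0.000120724
  stratum C: (1650/9800)²·0.60²/167 = 6.11085e-05
  stratum D: (1900/9800)²·12.25²/174 = 0.0324174
  stratum E: (1850/9800)²·13.61²/437 = 0.0151052
V̂(ȳ_st) = 0.0487948

V̂(ȳ_st) ≈ 0.0488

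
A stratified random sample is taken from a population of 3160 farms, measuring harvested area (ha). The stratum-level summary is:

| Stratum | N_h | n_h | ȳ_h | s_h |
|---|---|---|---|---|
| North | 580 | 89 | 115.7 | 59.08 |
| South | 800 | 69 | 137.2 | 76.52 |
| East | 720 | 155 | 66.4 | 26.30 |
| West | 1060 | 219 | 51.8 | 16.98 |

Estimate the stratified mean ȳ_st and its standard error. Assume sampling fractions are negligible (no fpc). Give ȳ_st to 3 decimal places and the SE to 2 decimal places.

ȳ_st ≈ 88.475, SE ≈ 2.67

ȳ_st = Σ W_h ȳ_h = (580·115.7 + 800·137.2 + 720·66.4 + 1060·51.8)/3160 = 88.47532
V̂(ȳ_st) = Σ W_h² s_h²/n_h, with W_h = N_h/N and N = 3160:
  stratum North: (580/3160)²·59.08²/89 = 1.32121
  stratum South: (800/3160)²·76.52²/69 = 5.43884
  stratum East: (720/3160)²·26.30²/155 = 0.23167
  stratum West: (1060/3160)²·16.98²/219 = 0.148139
V̂(ȳ_st) = 7.13987
SE(ȳ_st) = √7.13987 = 2.67205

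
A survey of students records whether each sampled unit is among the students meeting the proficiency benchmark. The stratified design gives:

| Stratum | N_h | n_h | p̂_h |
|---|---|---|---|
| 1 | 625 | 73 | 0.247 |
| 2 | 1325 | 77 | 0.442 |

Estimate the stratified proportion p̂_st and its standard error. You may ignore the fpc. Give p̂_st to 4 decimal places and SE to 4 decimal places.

p̂_st ≈ 0.3795, SE ≈ 0.0420

N = 1950; stratum weights W_h = N_h/N.
p̂_st = Σ W_h p̂_h = (625·0.247 + 1325·0.442)/1950 = 0.37950
V̂(p̂_st) = Σ W_h² p̂_h(1−p̂_h)/(n_h−1):
  stratum 1: (625/1950)²·0.247·0.753/72 = 0.000265369
  stratum 2: (1325/1950)²·0.442·0.558/76 = 0.00149832
V̂(p̂_st) = 0.00176369; SE = √V̂ = 0.0419963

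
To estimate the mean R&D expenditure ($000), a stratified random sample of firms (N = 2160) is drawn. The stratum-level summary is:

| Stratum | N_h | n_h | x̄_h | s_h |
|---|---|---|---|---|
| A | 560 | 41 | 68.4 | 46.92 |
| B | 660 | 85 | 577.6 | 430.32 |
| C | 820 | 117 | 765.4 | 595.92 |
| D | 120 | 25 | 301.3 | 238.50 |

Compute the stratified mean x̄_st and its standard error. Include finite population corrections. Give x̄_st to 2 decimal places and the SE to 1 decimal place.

x̄_st = Σ W_h x̄_h = (560·68.4 + 660·577.6 + 820·765.4 + 120·301.3)/2160 = 501.52963
V̂(x̄_st) = Σ W_h² (1 − n_h/N_h) s_h²/n_h, with W_h = N_h/N and N = 2160:
  stratum A: (560/2160)²·(1 − 41/560)·46.92²/41 = 3.34488
  stratum B: (660/2160)²·(1 − 85/660)·430.32²/85 = 177.202
  stratum C: (820/2160)²·(1 − 117/820)·595.92²/117 = 375.018
  stratum D: (120/2160)²·(1 − 25/120)·238.50²/25 = 5.55948
V̂(x̄_st) = 561.124
SE(x̄_st) = √561.124 = 23.6881

x̄_st ≈ 501.53, SE ≈ 23.7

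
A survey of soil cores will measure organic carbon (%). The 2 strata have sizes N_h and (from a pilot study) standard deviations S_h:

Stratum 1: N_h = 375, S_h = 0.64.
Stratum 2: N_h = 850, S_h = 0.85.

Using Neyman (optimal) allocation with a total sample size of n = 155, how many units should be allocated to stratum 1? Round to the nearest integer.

Neyman allocation: n_h = n · N_h S_h / Σ N_i S_i, with n = 155.
  stratum 1: N_h·S_h = 375·0.64 = 240.00
  stratum 2: N_h·S_h = 850·0.85 = 722.50
Σ N_h S_h = 962.50
n for stratum 1 = 155·240.00/962.50 = 38.649 → 39

39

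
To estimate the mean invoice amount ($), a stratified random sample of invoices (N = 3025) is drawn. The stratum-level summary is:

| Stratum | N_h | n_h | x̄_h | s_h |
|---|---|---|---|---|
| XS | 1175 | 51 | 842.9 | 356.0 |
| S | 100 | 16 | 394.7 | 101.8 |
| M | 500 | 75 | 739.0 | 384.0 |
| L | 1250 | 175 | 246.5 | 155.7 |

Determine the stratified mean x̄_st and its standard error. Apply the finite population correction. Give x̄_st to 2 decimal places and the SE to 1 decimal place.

x̄_st ≈ 564.46, SE ≈ 20.6

x̄_st = Σ W_h x̄_h = (1175·842.9 + 100·394.7 + 500·739.0 + 1250·246.5)/3025 = 564.46364
V̂(x̄_st) = Σ W_h² (1 − n_h/N_h) s_h²/n_h, with W_h = N_h/N and N = 3025:
  stratum XS: (1175/3025)²·(1 − 51/1175)·356.0²/51 = 358.66
  stratum S: (100/3025)²·(1 − 16/100)·101.8²/16 = 0.594572
  stratum M: (500/3025)²·(1 − 75/500)·384.0²/75 = 45.6572
  stratum L: (1250/3025)²·(1 − 175/1250)·155.7²/175 = 20.3426
V̂(x̄_st) = 425.255
SE(x̄_st) = √425.255 = 20.6217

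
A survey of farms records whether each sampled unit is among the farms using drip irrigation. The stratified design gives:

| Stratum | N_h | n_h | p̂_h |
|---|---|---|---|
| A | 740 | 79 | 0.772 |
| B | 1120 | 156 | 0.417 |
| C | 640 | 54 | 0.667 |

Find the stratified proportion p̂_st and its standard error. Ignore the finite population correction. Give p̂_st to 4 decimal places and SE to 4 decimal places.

N = 2500; stratum weights W_h = N_h/N.
p̂_st = Σ W_h p̂_h = (740·0.772 + 1120·0.417 + 640·0.667)/2500 = 0.58608
V̂(p̂_st) = Σ W_h² p̂_h(1−p̂_h)/(n_h−1):
  stratum A: (740/2500)²·0.772·0.228/78 = 0.000197716
  stratum B: (1120/2500)²·0.417·0.583/155 = 0.000314796
  stratum C: (640/2500)²·0.667·0.333/53 = 0.000274647
V̂(p̂_st) = 0.000787158; SE = √V̂ = 0.0280563

p̂_st ≈ 0.5861, SE ≈ 0.0281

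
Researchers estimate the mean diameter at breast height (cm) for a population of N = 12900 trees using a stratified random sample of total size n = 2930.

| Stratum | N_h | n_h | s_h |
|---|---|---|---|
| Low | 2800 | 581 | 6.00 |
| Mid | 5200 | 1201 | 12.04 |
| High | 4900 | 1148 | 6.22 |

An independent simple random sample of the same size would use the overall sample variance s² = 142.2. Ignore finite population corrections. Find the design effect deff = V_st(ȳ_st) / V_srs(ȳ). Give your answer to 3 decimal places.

deff ≈ 0.564

V̂(ȳ_st) = Σ W_h² s_h²/n_h, with W_h = N_h/N and N = 12900:
  stratum Low: (2800/12900)²·6.00²/581 = 0.00291919
  stratum Mid: (5200/12900)²·12.04²/1201 = 0.0196127
  stratum High: (4900/12900)²·6.22²/1148 = 0.00486241
V_st = 0.0273943
V_srs = s²/n = 142.2/2930 = 0.0485324
deff = V_st / V_srs = 0.0273943/0.0485324 = 0.5645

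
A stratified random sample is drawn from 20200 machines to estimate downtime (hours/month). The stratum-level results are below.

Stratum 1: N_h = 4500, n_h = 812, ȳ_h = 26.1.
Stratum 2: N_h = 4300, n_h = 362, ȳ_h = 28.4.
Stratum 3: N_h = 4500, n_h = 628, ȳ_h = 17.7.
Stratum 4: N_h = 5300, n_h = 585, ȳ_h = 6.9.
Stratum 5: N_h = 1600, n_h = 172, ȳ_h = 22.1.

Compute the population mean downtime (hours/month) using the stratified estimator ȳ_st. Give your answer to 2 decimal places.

ȳ_st ≈ 19.36

N = Σ N_h = 20200. Stratum weights W_h = N_h/N.
ȳ_st = (4500·26.1 + 4300·28.4 + 4500·17.7 + 5300·6.9 + 1600·22.1) / 20200 = 19.3639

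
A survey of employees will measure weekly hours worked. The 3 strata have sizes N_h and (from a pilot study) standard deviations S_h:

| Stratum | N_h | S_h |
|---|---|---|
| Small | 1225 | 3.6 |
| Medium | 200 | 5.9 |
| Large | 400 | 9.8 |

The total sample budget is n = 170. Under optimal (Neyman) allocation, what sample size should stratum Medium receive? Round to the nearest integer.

21

Neyman allocation: n_h = n · N_h S_h / Σ N_i S_i, with n = 170.
  stratum Small: N_h·S_h = 1225·3.6 = 4410.00
  stratum Medium: N_h·S_h = 200·5.9 = 1180.00
  stratum Large: N_h·S_h = 400·9.8 = 3920.00
Σ N_h S_h = 9510.00
n for stratum Medium = 170·1180.00/9510.00 = 21.094 → 21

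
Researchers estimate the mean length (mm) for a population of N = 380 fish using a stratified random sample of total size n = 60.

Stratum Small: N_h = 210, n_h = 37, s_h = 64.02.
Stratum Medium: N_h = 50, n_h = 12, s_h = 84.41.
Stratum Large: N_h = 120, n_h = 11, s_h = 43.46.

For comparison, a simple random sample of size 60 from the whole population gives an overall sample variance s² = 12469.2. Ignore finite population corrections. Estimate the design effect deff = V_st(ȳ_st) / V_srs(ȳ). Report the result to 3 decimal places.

deff ≈ 0.295

V̂(ȳ_st) = Σ W_h² s_h²/n_h, with W_h = N_h/N and N = 380:
  stratum Small: (210/380)²·64.02²/37 = 33.8299
  stratum Medium: (50/380)²·84.41²/12 = 10.2797
  stratum Large: (120/380)²·43.46²/11 = 17.1231
V_st = 61.2327
V_srs = s²/n = 12469.2/60 = 207.82
deff = V_st / V_srs = 61.2327/207.82 = 0.2946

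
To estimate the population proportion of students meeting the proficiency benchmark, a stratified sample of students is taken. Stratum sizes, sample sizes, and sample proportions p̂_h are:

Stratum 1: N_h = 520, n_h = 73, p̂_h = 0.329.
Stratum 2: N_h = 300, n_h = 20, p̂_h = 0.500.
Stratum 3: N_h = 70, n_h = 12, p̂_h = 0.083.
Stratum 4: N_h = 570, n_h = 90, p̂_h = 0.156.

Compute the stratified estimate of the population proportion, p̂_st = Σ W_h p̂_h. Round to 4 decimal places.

p̂_st ≈ 0.2848

N = 1460; stratum weights W_h = N_h/N.
p̂_st = Σ W_h p̂_h = (520·0.329 + 300·0.500 + 70·0.083 + 570·0.156)/1460 = 0.28480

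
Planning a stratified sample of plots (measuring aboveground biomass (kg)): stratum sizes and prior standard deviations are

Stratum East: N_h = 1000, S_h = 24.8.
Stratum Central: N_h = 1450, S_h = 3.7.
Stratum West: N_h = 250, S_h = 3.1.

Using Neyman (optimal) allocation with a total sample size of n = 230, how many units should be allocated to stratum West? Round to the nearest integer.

Neyman allocation: n_h = n · N_h S_h / Σ N_i S_i, with n = 230.
  stratum East: N_h·S_h = 1000·24.8 = 24800.00
  stratum Central: N_h·S_h = 1450·3.7 = 5365.00
  stratum West: N_h·S_h = 250·3.1 = 775.00
Σ N_h S_h = 30940.00
n for stratum West = 230·775.00/30940.00 = 5.761 → 6

6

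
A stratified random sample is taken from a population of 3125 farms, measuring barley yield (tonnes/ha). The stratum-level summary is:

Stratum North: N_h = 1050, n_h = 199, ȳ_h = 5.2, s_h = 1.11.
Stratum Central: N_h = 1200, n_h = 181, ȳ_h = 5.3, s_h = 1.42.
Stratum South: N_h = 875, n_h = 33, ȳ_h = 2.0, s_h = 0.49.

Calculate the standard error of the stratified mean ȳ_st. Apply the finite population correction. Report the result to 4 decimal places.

V̂(ȳ_st) = Σ W_h² (1 − n_h/N_h) s_h²/n_h, with W_h = N_h/N and N = 3125:
  stratum North: (1050/3125)²·(1 − 199/1050)·1.11²/199 = 0.000566515
  stratum Central: (1200/3125)²·(1 − 181/1200)·1.42²/181 = 0.00139493
  stratum South: (875/3125)²·(1 − 33/875)·0.49²/33 = 0.000548906
V̂(ȳ_st) = 0.00251036
SE(ȳ_st) = √0.00251036 = 0.0501034

SE(ȳ_st) ≈ 0.0501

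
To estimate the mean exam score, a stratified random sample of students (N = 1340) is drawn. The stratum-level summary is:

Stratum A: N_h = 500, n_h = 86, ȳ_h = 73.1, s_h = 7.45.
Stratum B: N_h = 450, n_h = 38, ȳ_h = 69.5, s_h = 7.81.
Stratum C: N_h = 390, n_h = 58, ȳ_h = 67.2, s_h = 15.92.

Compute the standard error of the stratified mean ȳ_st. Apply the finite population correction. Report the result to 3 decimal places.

SE(ȳ_st) ≈ 0.745

V̂(ȳ_st) = Σ W_h² (1 − n_h/N_h) s_h²/n_h, with W_h = N_h/N and N = 1340:
  stratum A: (500/1340)²·(1 − 86/500)·7.45²/86 = 0.0744003
  stratum B: (450/1340)²·(1 − 38/450)·7.81²/38 = 0.165737
  stratum C: (390/1340)²·(1 − 58/390)·15.92²/58 = 0.315102
V̂(ȳ_st) = 0.555239
SE(ȳ_st) = √0.555239 = 0.745144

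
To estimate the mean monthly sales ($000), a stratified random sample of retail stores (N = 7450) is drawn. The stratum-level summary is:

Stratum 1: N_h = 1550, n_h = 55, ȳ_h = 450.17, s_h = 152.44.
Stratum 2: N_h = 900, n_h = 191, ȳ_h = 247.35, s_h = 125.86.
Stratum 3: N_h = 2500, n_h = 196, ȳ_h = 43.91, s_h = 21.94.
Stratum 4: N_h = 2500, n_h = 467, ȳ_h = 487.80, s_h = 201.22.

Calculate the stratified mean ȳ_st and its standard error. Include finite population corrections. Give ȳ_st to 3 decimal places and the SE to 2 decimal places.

ȳ_st ≈ 301.967, SE ≈ 5.18

ȳ_st = Σ W_h ȳ_h = (1550·450.17 + 900·247.35 + 2500·43.91 + 2500·487.80)/7450 = 301.96691
V̂(ȳ_st) = Σ W_h² (1 − n_h/N_h) s_h²/n_h, with W_h = N_h/N and N = 7450:
  stratum 1: (1550/7450)²·(1 − 55/1550)·152.44²/55 = 17.6399
  stratum 2: (900/7450)²·(1 − 191/900)·125.86²/191 = 0.953495
  stratum 3: (2500/7450)²·(1 − 196/2500)·21.94²/196 = 0.254875
  stratum 4: (2500/7450)²·(1 − 467/2500)·201.22²/467 = 7.93945
V̂(ȳ_st) = 26.7877
SE(ȳ_st) = √26.7877 = 5.17568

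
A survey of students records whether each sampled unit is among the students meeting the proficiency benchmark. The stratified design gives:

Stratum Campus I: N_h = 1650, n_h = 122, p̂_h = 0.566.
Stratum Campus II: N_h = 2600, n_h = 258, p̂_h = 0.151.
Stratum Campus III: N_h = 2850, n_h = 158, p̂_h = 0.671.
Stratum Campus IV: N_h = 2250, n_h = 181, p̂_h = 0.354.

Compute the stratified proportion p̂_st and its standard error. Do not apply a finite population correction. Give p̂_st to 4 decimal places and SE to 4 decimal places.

N = 9350; stratum weights W_h = N_h/N.
p̂_st = Σ W_h p̂_h = (1650·0.566 + 2600·0.151 + 2850·0.671 + 2250·0.354)/9350 = 0.43159
V̂(p̂_st) = Σ W_h² p̂_h(1−p̂_h)/(n_h−1):
  stratum Campus I: (1650/9350)²·0.566·0.434/121 = 6.32216e-05
  stratum Campus II: (2600/9350)²·0.151·0.849/257 = 3.85723e-05
  stratum Campus III: (2850/9350)²·0.671·0.329/157 = 0.000130643
  stratum Campus IV: (2250/9350)²·0.354·0.646/180 = 7.35707e-05
V̂(p̂_st) = 0.000306007; SE = √V̂ = 0.0174931

p̂_st ≈ 0.4316, SE ≈ 0.0175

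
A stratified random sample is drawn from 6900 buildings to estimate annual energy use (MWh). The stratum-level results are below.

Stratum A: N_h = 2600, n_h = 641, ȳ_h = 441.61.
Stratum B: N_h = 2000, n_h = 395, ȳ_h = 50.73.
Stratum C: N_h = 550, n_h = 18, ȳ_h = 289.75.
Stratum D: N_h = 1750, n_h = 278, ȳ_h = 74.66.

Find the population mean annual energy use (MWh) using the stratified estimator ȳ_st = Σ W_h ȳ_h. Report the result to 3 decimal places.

ȳ_st ≈ 223.140

N = Σ N_h = 6900. Stratum weights W_h = N_h/N.
ȳ_st = (2600·441.61 + 2000·50.73 + 550·289.75 + 1750·74.66) / 6900 = 223.13964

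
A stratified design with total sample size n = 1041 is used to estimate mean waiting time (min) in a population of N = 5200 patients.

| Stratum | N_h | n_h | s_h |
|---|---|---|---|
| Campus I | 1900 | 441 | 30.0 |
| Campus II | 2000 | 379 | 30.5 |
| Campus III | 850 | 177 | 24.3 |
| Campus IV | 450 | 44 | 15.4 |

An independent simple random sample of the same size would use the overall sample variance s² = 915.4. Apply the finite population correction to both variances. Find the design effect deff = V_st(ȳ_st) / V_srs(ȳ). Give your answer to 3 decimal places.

deff ≈ 0.868

V̂(ȳ_st) = Σ W_h² (1 − n_h/N_h) s_h²/n_h, with W_h = N_h/N and N = 5200:
  stratum Campus I: (1900/5200)²·(1 − 441/1900)·30.0²/441 = 0.209221
  stratum Campus II: (2000/5200)²·(1 − 379/2000)·30.5²/379 = 0.294284
  stratum Campus III: (850/5200)²·(1 − 177/850)·24.3²/177 = 0.0705776
  stratum Campus IV: (450/5200)²·(1 − 44/450)·15.4²/44 = 0.0364184
V_st = 0.610501
V_srs = (1 − 1041/5200)·915.4/1041 = 0.703308
deff = V_st / V_srs = 0.610501/0.703308 = 0.8680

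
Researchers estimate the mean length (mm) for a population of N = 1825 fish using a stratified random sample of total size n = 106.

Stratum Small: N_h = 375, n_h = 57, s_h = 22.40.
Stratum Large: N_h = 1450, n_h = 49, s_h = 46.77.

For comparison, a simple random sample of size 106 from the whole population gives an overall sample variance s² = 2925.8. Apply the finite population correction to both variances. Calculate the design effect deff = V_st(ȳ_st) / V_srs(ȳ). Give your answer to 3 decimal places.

deff ≈ 1.059

V̂(ȳ_st) = Σ W_h² (1 − n_h/N_h) s_h²/n_h, with W_h = N_h/N and N = 1825:
  stratum Small: (375/1825)²·(1 − 57/375)·22.40²/57 = 0.315177
  stratum Large: (1450/1825)²·(1 − 49/1450)·46.77²/49 = 27.2282
V_st = 27.5434
V_srs = (1 − 106/1825)·2925.8/106 = 25.9987
deff = V_st / V_srs = 27.5434/25.9987 = 1.0594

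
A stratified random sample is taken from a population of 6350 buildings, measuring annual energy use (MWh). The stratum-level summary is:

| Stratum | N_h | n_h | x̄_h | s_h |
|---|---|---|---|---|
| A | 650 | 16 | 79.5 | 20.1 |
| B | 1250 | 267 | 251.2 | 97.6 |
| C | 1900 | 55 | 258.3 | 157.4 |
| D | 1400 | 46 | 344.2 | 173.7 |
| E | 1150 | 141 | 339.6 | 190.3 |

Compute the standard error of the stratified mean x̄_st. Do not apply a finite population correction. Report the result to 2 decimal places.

V̂(x̄_st) = Σ W_h² s_h²/n_h, with W_h = N_h/N and N = 6350:
  stratum A: (650/6350)²·20.1²/16 = 0.264577
  stratum B: (1250/6350)²·97.6²/267 = 1.38249
  stratum C: (1900/6350)²·157.4²/55 = 40.328
  stratum D: (1400/6350)²·173.7²/46 = 31.8824
  stratum E: (1150/6350)²·190.3²/141 = 8.42377
V̂(x̄_st) = 82.2812
SE(x̄_st) = √82.2812 = 9.0709

SE(x̄_st) ≈ 9.07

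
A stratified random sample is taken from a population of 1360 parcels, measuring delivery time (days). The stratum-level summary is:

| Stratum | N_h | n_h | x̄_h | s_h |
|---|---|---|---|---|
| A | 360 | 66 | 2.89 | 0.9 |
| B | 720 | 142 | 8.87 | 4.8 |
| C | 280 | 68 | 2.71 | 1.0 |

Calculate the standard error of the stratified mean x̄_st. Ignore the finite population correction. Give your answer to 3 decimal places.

V̂(x̄_st) = Σ W_h² s_h²/n_h, with W_h = N_h/N and N = 1360:
  stratum A: (360/1360)²·0.9²/66 = 0.00085994
  stratum B: (720/1360)²·4.8²/142 = 0.0454759
  stratum C: (280/1360)²·1.0²/68 = 0.000623346
V̂(x̄_st) = 0.0469592
SE(x̄_st) = √0.0469592 = 0.216701

SE(x̄_st) ≈ 0.217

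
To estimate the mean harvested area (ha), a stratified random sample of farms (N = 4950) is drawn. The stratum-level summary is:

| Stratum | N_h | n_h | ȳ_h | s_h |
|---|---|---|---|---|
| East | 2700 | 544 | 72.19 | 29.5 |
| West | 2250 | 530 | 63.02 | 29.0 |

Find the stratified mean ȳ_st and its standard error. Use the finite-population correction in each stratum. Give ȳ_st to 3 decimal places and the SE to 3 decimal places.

ȳ_st = Σ W_h ȳ_h = (2700·72.19 + 2250·63.02)/4950 = 68.02182
V̂(ȳ_st) = Σ W_h² (1 − n_h/N_h) s_h²/n_h, with W_h = N_h/N and N = 4950:
  stratum East: (2700/4950)²·(1 − 544/2700)·29.5²/544 = 0.380056
  stratum West: (2250/4950)²·(1 − 530/2250)·29.0²/530 = 0.250623
V̂(ȳ_st) = 0.630679
SE(ȳ_st) = √0.630679 = 0.794153

ȳ_st ≈ 68.022, SE ≈ 0.794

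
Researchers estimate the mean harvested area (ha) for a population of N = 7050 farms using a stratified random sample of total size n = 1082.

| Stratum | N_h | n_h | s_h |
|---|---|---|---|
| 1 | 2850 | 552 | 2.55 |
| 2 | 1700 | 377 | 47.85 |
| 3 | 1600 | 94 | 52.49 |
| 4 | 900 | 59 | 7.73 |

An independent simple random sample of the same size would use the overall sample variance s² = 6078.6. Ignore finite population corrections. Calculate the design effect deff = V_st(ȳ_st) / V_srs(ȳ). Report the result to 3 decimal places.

deff ≈ 0.335

V̂(ȳ_st) = Σ W_h² s_h²/n_h, with W_h = N_h/N and N = 7050:
  stratum 1: (2850/7050)²·2.55²/552 = 0.0019251
  stratum 2: (1700/7050)²·47.85²/377 = 0.353136
  stratum 3: (1600/7050)²·52.49²/94 = 1.50969
  stratum 4: (900/7050)²·7.73²/59 = 0.0165049
V_st = 1.88125
V_srs = s²/n = 6078.6/1082 = 5.61793
deff = V_st / V_srs = 1.88125/5.61793 = 0.3349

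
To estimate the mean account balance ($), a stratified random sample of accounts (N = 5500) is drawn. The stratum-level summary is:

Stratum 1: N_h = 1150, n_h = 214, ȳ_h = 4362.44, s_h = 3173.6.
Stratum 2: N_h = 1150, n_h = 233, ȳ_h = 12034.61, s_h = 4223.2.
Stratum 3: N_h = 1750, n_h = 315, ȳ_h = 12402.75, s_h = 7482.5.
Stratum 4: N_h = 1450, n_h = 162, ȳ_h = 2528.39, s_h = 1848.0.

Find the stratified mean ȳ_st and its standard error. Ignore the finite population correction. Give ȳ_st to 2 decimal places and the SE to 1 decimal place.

ȳ_st ≈ 8041.38, SE ≈ 157.7

ȳ_st = Σ W_h ȳ_h = (1150·4362.44 + 1150·12034.61 + 1750·12402.75 + 1450·2528.39)/5500 = 8041.37918
V̂(ȳ_st) = Σ W_h² s_h²/n_h, with W_h = N_h/N and N = 5500:
  stratum 1: (1150/5500)²·3173.6²/214 = 2057.6
  stratum 2: (1150/5500)²·4223.2²/233 = 3346.55
  stratum 3: (1750/5500)²·7482.5²/315 = 17994.2
  stratum 4: (1450/5500)²·1848.0²/162 = 1465.21
V̂(ȳ_st) = 24863.6
SE(ȳ_st) = √24863.6 = 157.682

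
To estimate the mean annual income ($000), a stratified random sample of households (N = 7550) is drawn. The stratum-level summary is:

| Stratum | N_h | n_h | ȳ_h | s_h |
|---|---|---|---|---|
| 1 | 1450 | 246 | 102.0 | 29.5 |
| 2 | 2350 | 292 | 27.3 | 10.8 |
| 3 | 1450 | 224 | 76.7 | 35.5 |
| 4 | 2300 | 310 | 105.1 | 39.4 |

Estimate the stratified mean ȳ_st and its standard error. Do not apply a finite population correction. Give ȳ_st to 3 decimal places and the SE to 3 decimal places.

ȳ_st = Σ W_h ȳ_h = (1450·102.0 + 2350·27.3 + 1450·76.7 + 2300·105.1)/7550 = 74.83444
V̂(ȳ_st) = Σ W_h² s_h²/n_h, with W_h = N_h/N and N = 7550:
  stratum 1: (1450/7550)²·29.5²/246 = 0.130482
  stratum 2: (2350/7550)²·10.8²/292 = 0.0386996
  stratum 3: (1450/7550)²·35.5²/224 = 0.207516
  stratum 4: (2300/7550)²·39.4²/310 = 0.464721
V̂(ȳ_st) = 0.841419
SE(ȳ_st) = √0.841419 = 0.917289

ȳ_st ≈ 74.834, SE ≈ 0.917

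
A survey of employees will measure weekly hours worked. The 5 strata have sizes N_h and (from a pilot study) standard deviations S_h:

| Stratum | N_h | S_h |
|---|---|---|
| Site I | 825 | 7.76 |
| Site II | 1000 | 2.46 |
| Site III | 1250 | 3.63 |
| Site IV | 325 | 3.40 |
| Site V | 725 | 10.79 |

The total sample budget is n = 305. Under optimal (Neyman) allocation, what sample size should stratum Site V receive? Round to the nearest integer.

107

Neyman allocation: n_h = n · N_h S_h / Σ N_i S_i, with n = 305.
  stratum Site I: N_h·S_h = 825·7.76 = 6402.00
  stratum Site II: N_h·S_h = 1000·2.46 = 2460.00
  stratum Site III: N_h·S_h = 1250·3.63 = 4537.50
  stratum Site IV: N_h·S_h = 325·3.40 = 1105.00
  stratum Site V: N_h·S_h = 725·10.79 = 7822.75
Σ N_h S_h = 22327.25
n for stratum Site V = 305·7822.75/22327.25 = 106.862 → 107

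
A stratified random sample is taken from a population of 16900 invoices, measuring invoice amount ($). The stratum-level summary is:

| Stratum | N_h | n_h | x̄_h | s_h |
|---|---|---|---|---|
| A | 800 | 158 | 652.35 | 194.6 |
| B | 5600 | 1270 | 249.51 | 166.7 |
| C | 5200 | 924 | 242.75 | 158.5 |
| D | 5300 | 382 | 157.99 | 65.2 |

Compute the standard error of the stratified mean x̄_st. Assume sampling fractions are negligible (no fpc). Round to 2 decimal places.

SE(x̄_st) ≈ 2.57

V̂(x̄_st) = Σ W_h² s_h²/n_h, with W_h = N_h/N and N = 16900:
  stratum A: (800/16900)²·194.6²/158 = 0.537075
  stratum B: (5600/16900)²·166.7²/1270 = 2.40254
  stratum C: (5200/16900)²·158.5²/924 = 2.57407
  stratum D: (5300/16900)²·65.2²/382 = 1.09449
V̂(x̄_st) = 6.60817
SE(x̄_st) = √6.60817 = 2.57064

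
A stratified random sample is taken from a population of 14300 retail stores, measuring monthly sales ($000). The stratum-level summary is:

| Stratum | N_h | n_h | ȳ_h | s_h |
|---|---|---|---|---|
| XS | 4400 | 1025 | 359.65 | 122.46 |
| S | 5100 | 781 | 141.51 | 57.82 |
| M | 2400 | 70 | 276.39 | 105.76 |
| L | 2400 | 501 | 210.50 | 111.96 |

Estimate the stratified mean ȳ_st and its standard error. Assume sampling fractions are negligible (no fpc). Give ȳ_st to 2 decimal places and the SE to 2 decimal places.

ȳ_st ≈ 242.85, SE ≈ 2.67

ȳ_st = Σ W_h ȳ_h = (4400·359.65 + 5100·141.51 + 2400·276.39 + 2400·210.50)/14300 = 242.84594
V̂(ȳ_st) = Σ W_h² s_h²/n_h, with W_h = N_h/N and N = 14300:
  stratum XS: (4400/14300)²·122.46²/1025 = 1.38515
  stratum S: (5100/14300)²·57.82²/781 = 0.544469
  stratum M: (2400/14300)²·105.76²/70 = 4.50086
  stratum L: (2400/14300)²·111.96²/501 = 0.704755
V̂(ȳ_st) = 7.13524
SE(ȳ_st) = √7.13524 = 2.67119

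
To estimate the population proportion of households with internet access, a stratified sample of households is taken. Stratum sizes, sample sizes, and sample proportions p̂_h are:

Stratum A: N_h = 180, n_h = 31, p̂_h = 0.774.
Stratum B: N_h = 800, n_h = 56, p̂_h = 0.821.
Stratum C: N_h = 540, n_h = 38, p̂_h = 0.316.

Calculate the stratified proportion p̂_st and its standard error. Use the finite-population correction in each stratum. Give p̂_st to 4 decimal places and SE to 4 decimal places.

p̂_st ≈ 0.6360, SE ≈ 0.0380

N = 1520; stratum weights W_h = N_h/N.
p̂_st = Σ W_h p̂_h = (180·0.774 + 800·0.821 + 540·0.316)/1520 = 0.63603
V̂(p̂_st) = Σ W_h² (1 − n_h/N_h) p̂_h(1−p̂_h)/(n_h−1):
  stratum A: (180/1520)²·(1 − 31/180)·0.774·0.226/30 = 6.76861e-05
  stratum B: (800/1520)²·(1 − 56/800)·0.821·0.179/55 = 0.00068835
  stratum C: (540/1520)²·(1 − 38/540)·0.316·0.684/37 = 0.000685412
V̂(p̂_st) = 0.00144145; SE = √V̂ = 0.0379664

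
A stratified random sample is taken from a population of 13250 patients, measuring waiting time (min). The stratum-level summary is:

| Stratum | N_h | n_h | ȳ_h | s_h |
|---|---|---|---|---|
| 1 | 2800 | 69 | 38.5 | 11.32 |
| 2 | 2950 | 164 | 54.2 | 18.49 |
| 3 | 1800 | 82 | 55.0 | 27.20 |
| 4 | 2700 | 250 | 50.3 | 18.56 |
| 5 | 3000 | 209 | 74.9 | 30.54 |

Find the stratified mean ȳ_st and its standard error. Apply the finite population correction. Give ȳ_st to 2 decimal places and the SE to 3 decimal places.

ȳ_st = Σ W_h ȳ_h = (2800·38.5 + 2950·54.2 + 1800·55.0 + 2700·50.3 + 3000·74.9)/13250 = 54.88302
V̂(ȳ_st) = Σ W_h² (1 − n_h/N_h) s_h²/n_h, with W_h = N_h/N and N = 13250:
  stratum 1: (2800/13250)²·(1 − 69/2800)·11.32²/69 = 0.0808894
  stratum 2: (2950/13250)²·(1 − 164/2950)·18.49²/164 = 0.0975891
  stratum 3: (1800/13250)²·(1 − 82/1800)·27.20²/82 = 0.158923
  stratum 4: (2700/13250)²·(1 − 250/2700)·18.56²/250 = 0.0519175
  stratum 5: (3000/13250)²·(1 − 209/3000)·30.54²/209 = 0.212834
V̂(ȳ_st) = 0.602154
SE(ȳ_st) = √0.602154 = 0.775986

ȳ_st ≈ 54.88, SE ≈ 0.776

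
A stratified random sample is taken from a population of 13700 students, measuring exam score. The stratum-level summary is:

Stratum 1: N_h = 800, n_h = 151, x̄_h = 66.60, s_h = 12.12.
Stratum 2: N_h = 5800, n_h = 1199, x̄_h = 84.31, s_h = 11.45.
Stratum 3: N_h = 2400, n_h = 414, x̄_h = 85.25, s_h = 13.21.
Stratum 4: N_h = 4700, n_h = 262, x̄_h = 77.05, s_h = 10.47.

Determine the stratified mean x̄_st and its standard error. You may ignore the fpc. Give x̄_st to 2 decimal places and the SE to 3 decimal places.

x̄_st ≈ 80.95, SE ≈ 0.292

x̄_st = Σ W_h x̄_h = (800·66.60 + 5800·84.31 + 2400·85.25 + 4700·77.05)/13700 = 80.94985
V̂(x̄_st) = Σ W_h² s_h²/n_h, with W_h = N_h/N and N = 13700:
  stratum 1: (800/13700)²·12.12²/151 = 0.00331717
  stratum 2: (5800/13700)²·11.45²/1199 = 0.0195978
  stratum 3: (2400/13700)²·13.21²/414 = 0.0129356
  stratum 4: (4700/13700)²·10.47²/262 = 0.0492432
V̂(x̄_st) = 0.0850938
SE(x̄_st) = √0.0850938 = 0.291708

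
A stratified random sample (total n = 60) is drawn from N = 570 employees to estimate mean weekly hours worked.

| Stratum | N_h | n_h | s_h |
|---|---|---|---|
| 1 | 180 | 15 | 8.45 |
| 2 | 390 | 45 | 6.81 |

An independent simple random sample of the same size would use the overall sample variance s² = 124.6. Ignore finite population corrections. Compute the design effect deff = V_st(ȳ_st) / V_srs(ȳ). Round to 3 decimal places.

V̂(ȳ_st) = Σ W_h² s_h²/n_h, with W_h = N_h/N and N = 570:
  stratum 1: (180/570)²·8.45²/15 = 0.474698
  stratum 2: (390/570)²·6.81²/45 = 0.48246
V_st = 0.957158
V_srs = s²/n = 124.6/60 = 2.07667
deff = V_st / V_srs = 0.957158/2.07667 = 0.4609

deff ≈ 0.461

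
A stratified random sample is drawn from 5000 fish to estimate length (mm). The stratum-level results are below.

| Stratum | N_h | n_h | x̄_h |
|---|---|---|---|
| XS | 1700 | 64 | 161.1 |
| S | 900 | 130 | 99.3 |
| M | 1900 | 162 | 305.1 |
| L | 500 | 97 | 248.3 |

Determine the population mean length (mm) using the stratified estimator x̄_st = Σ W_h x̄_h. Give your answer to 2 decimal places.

N = Σ N_h = 5000. Stratum weights W_h = N_h/N.
x̄_st = (1700·161.1 + 900·99.3 + 1900·305.1 + 500·248.3) / 5000 = 213.4160

x̄_st ≈ 213.42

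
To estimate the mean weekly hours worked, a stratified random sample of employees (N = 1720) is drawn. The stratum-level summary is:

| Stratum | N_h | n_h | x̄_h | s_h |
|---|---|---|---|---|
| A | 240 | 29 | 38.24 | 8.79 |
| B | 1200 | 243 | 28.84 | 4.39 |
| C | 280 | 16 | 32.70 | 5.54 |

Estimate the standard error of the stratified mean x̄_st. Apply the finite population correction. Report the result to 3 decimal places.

V̂(x̄_st) = Σ W_h² (1 − n_h/N_h) s_h²/n_h, with W_h = N_h/N and N = 1720:
  stratum A: (240/1720)²·(1 − 29/240)·8.79²/29 = 0.0456054
  stratum B: (1200/1720)²·(1 − 243/1200)·4.39²/243 = 0.0307864
  stratum C: (280/1720)²·(1 − 16/280)·5.54²/16 = 0.0479297
V̂(x̄_st) = 0.124322
SE(x̄_st) = √0.124322 = 0.352593

SE(x̄_st) ≈ 0.353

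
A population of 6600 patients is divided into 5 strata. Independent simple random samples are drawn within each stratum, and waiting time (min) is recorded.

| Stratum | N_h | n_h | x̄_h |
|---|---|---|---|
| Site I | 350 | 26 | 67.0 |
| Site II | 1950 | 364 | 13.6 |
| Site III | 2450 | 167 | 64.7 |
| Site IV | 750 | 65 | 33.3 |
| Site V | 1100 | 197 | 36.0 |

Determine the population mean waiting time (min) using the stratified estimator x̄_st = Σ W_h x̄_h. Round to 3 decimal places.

N = Σ N_h = 6600. Stratum weights W_h = N_h/N.
x̄_st = (350·67.0 + 1950·13.6 + 2450·64.7 + 750·33.3 + 1100·36.0) / 6600 = 41.37273

x̄_st ≈ 41.373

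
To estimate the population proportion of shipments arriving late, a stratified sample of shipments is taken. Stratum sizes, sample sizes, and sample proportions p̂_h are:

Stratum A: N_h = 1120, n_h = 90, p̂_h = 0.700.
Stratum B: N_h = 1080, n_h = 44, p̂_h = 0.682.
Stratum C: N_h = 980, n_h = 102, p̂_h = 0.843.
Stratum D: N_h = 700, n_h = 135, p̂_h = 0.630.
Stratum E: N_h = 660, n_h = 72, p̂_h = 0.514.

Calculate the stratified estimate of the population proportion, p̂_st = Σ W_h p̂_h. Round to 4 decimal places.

N = 4540; stratum weights W_h = N_h/N.
p̂_st = Σ W_h p̂_h = (1120·0.700 + 1080·0.682 + 980·0.843 + 700·0.630 + 660·0.514)/4540 = 0.68875

p̂_st ≈ 0.6888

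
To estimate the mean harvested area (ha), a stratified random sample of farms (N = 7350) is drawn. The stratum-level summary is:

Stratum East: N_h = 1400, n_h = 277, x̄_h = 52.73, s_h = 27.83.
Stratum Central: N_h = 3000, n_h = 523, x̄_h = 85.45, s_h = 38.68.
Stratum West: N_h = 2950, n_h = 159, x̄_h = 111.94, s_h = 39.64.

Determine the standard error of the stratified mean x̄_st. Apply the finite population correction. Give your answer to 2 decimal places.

SE(x̄_st) ≈ 1.41

V̂(x̄_st) = Σ W_h² (1 − n_h/N_h) s_h²/n_h, with W_h = N_h/N and N = 7350:
  stratum East: (1400/7350)²·(1 − 277/1400)·27.83²/277 = 0.0813729
  stratum Central: (3000/7350)²·(1 − 523/3000)·38.68²/523 = 0.393499
  stratum West: (2950/7350)²·(1 − 159/2950)·39.64²/159 = 1.50618
V̂(x̄_st) = 1.98105
SE(x̄_st) = √1.98105 = 1.4075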